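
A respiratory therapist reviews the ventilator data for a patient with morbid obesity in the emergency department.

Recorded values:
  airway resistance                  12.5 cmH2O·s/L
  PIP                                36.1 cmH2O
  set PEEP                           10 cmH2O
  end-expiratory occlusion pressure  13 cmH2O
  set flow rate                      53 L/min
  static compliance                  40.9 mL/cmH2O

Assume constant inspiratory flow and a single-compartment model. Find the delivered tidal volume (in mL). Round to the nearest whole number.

493

Flow: 53 L/min ÷ 60 = 0.8833 L/s.
Total PEEP = 13 cmH2O (set 10 + intrinsic 3); this is the baseline alveolar pressure.
Equation of motion (constant flow): PIP = Vt/C + R·V̇ + PEEP.
Vt/C = PIP − R·V̇ − PEEP = 36.1 − 11.041 − 13 = 12.059 cmH2O.
Vt = C × 12.059 = 40.9 × 12.059 = 493.21 mL.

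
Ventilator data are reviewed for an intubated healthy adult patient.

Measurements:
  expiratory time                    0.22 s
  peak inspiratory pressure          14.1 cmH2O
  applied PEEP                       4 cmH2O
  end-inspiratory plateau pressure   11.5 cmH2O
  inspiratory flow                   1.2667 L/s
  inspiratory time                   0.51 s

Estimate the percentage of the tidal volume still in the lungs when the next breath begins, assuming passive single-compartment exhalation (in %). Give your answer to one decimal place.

28.8

Vt = flow × Ti = 1.2667 L/s × 0.51 s × 1000 mL/L = 646.02 mL.
R = (PIP − Pplat)/V̇ = (14.1 − 11.5) / 1.2667 = 2.6/1.2667 = 2.053 cmH2O·s/L.
C = Vt/(Pplat − PEEP) = 646.02 / (11.5 − 4) = 646.02/7.5 = 86.136 mL/cmH2O.
τ = R × C = 2.053 × 0.08614 L/cmH2O = 0.1768 s.
Fraction remaining at end-expiration = e^(−Te/τ) = e^(−0.22/0.1768) = 0.2881 → 28.81%.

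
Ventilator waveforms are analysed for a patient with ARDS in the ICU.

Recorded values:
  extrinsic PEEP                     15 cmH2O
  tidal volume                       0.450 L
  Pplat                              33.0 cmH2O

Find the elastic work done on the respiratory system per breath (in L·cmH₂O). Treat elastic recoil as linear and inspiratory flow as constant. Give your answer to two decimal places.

4.05

Elastic work ≈ ½ × (Pplat − PEEP) × Vt = 0.5 × (33.0 − 15) × 0.450 L = 0.5 × 18.0 × 0.450 = 4.05 L·cmH2O.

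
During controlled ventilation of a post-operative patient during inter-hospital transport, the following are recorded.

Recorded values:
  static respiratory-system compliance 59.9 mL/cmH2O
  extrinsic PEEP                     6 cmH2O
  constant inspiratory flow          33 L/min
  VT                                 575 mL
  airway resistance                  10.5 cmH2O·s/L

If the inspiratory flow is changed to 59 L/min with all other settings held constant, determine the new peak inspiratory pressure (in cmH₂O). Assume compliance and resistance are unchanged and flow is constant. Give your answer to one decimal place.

25.9

Flow: 33 L/min ÷ 60 = 0.55 L/s.
New flow: 59 L/min ÷ 60 = 0.9833 L/s.
PIP = Vt/C + R·V̇ + PEEP (constant-flow equation of motion).
Only the resistive term changes: ΔPIP = R × ΔV̇ = 10.5 × (0.9833 − 0.55) = 10.5 × 0.4333 = 4.55 cmH2O.
Original PIP = 575/59.9 + 10.5×0.55 + 6 = 21.374 cmH2O; new PIP = 21.374 + (4.55) = 25.924 cmH2O.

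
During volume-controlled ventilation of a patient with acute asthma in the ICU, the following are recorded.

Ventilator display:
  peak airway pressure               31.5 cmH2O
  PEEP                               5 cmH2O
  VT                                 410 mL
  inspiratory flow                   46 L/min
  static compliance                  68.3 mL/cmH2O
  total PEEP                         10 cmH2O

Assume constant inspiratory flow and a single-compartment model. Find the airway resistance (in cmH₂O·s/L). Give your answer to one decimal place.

Flow: 46 L/min ÷ 60 = 0.7667 L/s.
Total PEEP = 10 cmH2O (set 5 + intrinsic 5); this is the baseline alveolar pressure.
Equation of motion (constant flow): PIP = Vt/C + R·V̇ + PEEP.
R·V̇ = PIP − Vt/C − PEEP = 31.5 − 410/68.3 − 10 = 31.5 − 6.003 − 10 = 15.497 cmH2O.
R = 15.497 / 0.7667 = 20.213 cmH2O·s/L.

20.2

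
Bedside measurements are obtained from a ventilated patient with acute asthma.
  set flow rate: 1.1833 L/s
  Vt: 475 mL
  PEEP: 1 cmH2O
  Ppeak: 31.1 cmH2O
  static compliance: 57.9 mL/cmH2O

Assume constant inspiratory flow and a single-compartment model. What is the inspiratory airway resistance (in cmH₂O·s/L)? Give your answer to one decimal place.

18.5

Equation of motion (constant flow): PIP = Vt/C + R·V̇ + PEEP.
R·V̇ = PIP − Vt/C − PEEP = 31.1 − 475/57.9 − 1 = 31.1 − 8.204 − 1 = 21.896 cmH2O.
R = 21.896 / 1.1833 = 18.504 cmH2O·s/L.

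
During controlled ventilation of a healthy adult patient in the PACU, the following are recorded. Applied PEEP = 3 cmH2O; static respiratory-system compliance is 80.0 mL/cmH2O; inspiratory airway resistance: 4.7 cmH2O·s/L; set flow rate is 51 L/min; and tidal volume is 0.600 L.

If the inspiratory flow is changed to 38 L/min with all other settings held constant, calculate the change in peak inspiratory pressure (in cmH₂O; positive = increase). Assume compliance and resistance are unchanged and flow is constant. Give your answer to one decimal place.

Flow: 51 L/min ÷ 60 = 0.85 L/s.
New flow: 38 L/min ÷ 60 = 0.6333 L/s.
PIP = Vt/C + R·V̇ + PEEP (constant-flow equation of motion).
Only the resistive term changes: ΔPIP = R × ΔV̇ = 4.7 × (0.6333 − 0.85) = 4.7 × -0.2167 = -1.018 cmH2O.

-1.0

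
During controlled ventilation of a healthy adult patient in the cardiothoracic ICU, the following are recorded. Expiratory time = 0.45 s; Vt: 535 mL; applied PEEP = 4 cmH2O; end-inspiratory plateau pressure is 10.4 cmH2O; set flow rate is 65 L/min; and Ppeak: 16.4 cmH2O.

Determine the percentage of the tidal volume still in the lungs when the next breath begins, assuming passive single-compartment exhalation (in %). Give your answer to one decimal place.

37.8

Flow: 65 L/min ÷ 60 = 1.0833 L/s.
R = (PIP − Pplat)/V̇ = (16.4 − 10.4) / 1.0833 = 6.0/1.0833 = 5.539 cmH2O·s/L.
C = Vt/(Pplat − PEEP) = 535.0 / (10.4 − 4) = 535.0/6.4 = 83.594 mL/cmH2O.
τ = R × C = 5.539 × 0.08359 L/cmH2O = 0.463 s.
Fraction remaining at end-expiration = e^(−Te/τ) = e^(−0.45/0.463) = 0.3784 → 37.84%.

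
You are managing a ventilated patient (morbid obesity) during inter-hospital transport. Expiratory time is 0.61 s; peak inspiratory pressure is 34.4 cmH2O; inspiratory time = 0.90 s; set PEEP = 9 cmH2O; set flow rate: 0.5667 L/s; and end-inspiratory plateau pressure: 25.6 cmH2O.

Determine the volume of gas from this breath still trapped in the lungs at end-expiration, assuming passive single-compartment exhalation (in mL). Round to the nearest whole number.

Vt = flow × Ti = 0.5667 L/s × 0.90 s × 1000 mL/L = 510.03 mL.
R = (PIP − Pplat)/V̇ = (34.4 − 25.6) / 0.5667 = 8.8/0.5667 = 15.528 cmH2O·s/L.
C = Vt/(Pplat − PEEP) = 510.03 / (25.6 − 9) = 510.03/16.6 = 30.725 mL/cmH2O.
τ = R × C = 15.528 × 0.03073 L/cmH2O = 0.4772 s.
Fraction remaining = e^(−Te/τ) = e^(−0.61/0.4772) = 0.2785.
Trapped volume = 510.03 × 0.2785 = 142.04 mL.

142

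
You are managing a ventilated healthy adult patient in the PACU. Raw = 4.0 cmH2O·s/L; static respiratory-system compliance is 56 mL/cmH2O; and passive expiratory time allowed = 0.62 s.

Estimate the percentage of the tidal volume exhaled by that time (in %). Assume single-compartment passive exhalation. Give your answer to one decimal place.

τ = R × C = 4.0 × 56 mL/cmH2O = 4.0 × 0.056 L/cmH2O = 0.224 s.
Passive exhalation: V(t)/V₀ = e^(−t/τ) = e^(−0.62/0.224) = 0.0628.
Fraction exhaled = 1 − 0.0628 = 0.9372 → 93.72%.

93.7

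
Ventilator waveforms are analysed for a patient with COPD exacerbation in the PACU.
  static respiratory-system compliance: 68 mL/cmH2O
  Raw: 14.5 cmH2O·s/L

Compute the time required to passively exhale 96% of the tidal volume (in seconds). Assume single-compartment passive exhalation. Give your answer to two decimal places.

3.17

τ = R × C = 14.5 × 68 mL/cmH2O = 14.5 × 0.068 L/cmH2O = 0.986 s.
Exhaled fraction f = 1 − e^(−t/τ) → t = −τ·ln(1 − f) = −0.986·ln(0.04) = 3.174 s.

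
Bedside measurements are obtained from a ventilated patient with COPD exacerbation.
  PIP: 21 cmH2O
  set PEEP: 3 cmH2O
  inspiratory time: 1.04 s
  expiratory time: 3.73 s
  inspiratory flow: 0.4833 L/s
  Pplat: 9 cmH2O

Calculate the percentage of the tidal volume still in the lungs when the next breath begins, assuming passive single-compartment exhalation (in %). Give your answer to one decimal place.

16.6

Vt = flow × Ti = 0.4833 L/s × 1.04 s × 1000 mL/L = 502.63 mL.
R = (PIP − Pplat)/V̇ = (21 − 9) / 0.4833 = 12.0/0.4833 = 24.829 cmH2O·s/L.
C = Vt/(Pplat − PEEP) = 502.63 / (9 − 3) = 502.63/6.0 = 83.772 mL/cmH2O.
τ = R × C = 24.829 × 0.08377 L/cmH2O = 2.08 s.
Fraction remaining at end-expiration = e^(−Te/τ) = e^(−3.73/2.08) = 0.1664 → 16.64%.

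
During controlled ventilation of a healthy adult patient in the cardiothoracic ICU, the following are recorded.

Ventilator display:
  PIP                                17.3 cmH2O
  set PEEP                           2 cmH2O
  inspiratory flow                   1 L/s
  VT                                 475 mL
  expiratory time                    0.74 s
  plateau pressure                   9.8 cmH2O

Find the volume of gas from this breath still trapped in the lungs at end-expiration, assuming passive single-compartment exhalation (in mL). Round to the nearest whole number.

R = (PIP − Pplat)/V̇ = (17.3 − 9.8) / 1 = 7.5/1 = 7.5 cmH2O·s/L.
C = Vt/(Pplat − PEEP) = 475.0 / (9.8 − 2) = 475.0/7.8 = 60.897 mL/cmH2O.
τ = R × C = 7.5 × 0.0609 L/cmH2O = 0.4568 s.
Fraction remaining = e^(−Te/τ) = e^(−0.74/0.4568) = 0.1979.
Trapped volume = 475.0 × 0.1979 = 94.003 mL.

94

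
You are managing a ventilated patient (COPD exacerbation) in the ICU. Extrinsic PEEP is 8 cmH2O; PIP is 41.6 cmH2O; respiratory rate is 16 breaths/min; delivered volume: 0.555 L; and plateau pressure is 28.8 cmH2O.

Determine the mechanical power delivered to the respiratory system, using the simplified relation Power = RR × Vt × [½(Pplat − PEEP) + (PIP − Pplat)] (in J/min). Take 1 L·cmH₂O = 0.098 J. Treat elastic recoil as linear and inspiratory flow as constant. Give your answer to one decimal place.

20.2

Per-breath work = Vt × [½(Pplat−PEEP) + (PIP−Pplat)] = 0.555 × [0.5×20.8 + 12.8] = 0.555 × 23.2 = 12.876 L·cmH2O.
Power = 16 × 12.876 = 206.02 L·cmH2O/min.
× 0.098 J/(L·cmH2O) → 20.19 J/min.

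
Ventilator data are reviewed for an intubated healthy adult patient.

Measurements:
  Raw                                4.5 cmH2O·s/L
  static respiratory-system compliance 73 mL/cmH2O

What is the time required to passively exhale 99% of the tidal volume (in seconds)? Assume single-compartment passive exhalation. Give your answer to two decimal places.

τ = R × C = 4.5 × 73 mL/cmH2O = 4.5 × 0.073 L/cmH2O = 0.3285 s.
Exhaled fraction f = 1 − e^(−t/τ) → t = −τ·ln(1 − f) = −0.3285·ln(0.01) = 1.513 s.

1.51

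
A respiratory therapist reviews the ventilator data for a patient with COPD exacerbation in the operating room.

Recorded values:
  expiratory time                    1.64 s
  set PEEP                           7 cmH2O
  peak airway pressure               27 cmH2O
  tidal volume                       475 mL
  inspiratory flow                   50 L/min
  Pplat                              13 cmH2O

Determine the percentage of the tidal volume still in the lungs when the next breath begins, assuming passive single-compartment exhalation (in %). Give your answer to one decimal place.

29.1

Flow: 50 L/min ÷ 60 = 0.8333 L/s.
R = (PIP − Pplat)/V̇ = (27 − 13) / 0.8333 = 14.0/0.8333 = 16.801 cmH2O·s/L.
C = Vt/(Pplat − PEEP) = 475.0 / (13 − 7) = 475.0/6.0 = 79.167 mL/cmH2O.
τ = R × C = 16.801 × 0.07917 L/cmH2O = 1.33 s.
Fraction remaining at end-expiration = e^(−Te/τ) = e^(−1.64/1.33) = 0.2914 → 29.14%.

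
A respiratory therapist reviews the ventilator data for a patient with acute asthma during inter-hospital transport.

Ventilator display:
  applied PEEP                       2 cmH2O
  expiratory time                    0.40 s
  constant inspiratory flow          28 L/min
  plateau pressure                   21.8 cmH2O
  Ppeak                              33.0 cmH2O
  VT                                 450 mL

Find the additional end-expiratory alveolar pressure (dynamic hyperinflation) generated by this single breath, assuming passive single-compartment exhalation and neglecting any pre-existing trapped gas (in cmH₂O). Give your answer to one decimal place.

Flow: 28 L/min ÷ 60 = 0.4667 L/s.
R = (PIP − Pplat)/V̇ = (33.0 − 21.8) / 0.4667 = 11.2/0.4667 = 23.998 cmH2O·s/L.
C = Vt/(Pplat − PEEP) = 450.0 / (21.8 − 2) = 450.0/19.8 = 22.727 mL/cmH2O.
τ = R × C = 23.998 × 0.02273 L/cmH2O = 0.5455 s.
Fraction remaining = e^(−Te/τ) = e^(−0.40/0.5455) = 0.4803; trapped volume = 450.0 × 0.4803 = 216.14 mL.
Additional alveolar pressure from trapping ≈ V_trapped / C = 216.14 / 22.727 = 9.51 cmH2O.

9.5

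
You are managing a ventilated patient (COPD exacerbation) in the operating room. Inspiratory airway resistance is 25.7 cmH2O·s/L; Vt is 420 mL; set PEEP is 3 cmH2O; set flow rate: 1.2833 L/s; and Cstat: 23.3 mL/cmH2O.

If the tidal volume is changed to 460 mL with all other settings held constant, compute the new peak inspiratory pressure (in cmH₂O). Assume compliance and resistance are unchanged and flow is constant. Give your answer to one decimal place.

PIP = Vt/C + R·V̇ + PEEP (constant-flow equation of motion).
Only the elastic term changes: ΔPIP = ΔVt / C = (460 − 420) / 23.3 = 1.717 cmH2O.
Original PIP = 420/23.3 + 25.7×1.2833 + 3 = 54.007 cmH2O; new PIP = 54.007 + (1.717) = 55.724 cmH2O.

55.7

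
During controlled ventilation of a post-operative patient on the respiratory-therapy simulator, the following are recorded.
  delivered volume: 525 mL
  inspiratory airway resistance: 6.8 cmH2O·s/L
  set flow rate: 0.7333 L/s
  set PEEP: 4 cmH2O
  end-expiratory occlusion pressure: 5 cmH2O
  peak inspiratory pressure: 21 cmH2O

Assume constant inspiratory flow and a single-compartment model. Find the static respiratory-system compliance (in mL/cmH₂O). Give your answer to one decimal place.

47.7

Total PEEP = 5 cmH2O (set 4 + intrinsic 1); this is the baseline alveolar pressure.
Equation of motion (constant flow): PIP = Vt/C + R·V̇ + PEEP.
Vt/C = PIP − R·V̇ − PEEP = 21 − 6.8×0.7333 − 5 = 21 − 4.986 − 5 = 11.014 cmH2O.
C = Vt / 11.014 = 525 / 11.014 = 47.667 mL/cmH2O.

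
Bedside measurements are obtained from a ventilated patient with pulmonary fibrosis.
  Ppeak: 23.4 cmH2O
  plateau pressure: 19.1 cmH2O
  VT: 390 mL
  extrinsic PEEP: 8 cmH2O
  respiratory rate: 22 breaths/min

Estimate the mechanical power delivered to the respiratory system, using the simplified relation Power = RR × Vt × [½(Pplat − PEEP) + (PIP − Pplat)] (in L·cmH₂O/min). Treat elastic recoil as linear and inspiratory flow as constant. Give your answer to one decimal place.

84.5

Per-breath work = Vt × [½(Pplat−PEEP) + (PIP−Pplat)] = 0.390 × [0.5×11.1 + 4.3] = 0.390 × 9.85 = 3.842 L·cmH2O.
Power = 22 × 3.842 = 84.524 L·cmH2O/min.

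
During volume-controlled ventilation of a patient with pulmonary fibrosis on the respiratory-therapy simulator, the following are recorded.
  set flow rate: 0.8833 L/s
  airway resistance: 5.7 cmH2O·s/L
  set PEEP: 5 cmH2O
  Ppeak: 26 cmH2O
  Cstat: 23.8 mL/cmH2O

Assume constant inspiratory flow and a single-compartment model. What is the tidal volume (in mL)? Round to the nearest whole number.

Equation of motion (constant flow): PIP = Vt/C + R·V̇ + PEEP.
Vt/C = PIP − R·V̇ − PEEP = 26 − 5.035 − 5 = 15.965 cmH2O.
Vt = C × 15.965 = 23.8 × 15.965 = 379.97 mL.

380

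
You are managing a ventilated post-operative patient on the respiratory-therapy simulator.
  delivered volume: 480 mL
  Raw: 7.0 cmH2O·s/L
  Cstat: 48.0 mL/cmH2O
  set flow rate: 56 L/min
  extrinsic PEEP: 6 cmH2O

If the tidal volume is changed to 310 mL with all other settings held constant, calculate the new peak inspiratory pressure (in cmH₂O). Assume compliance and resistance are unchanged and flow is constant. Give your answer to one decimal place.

Flow: 56 L/min ÷ 60 = 0.9333 L/s.
PIP = Vt/C + R·V̇ + PEEP (constant-flow equation of motion).
Only the elastic term changes: ΔPIP = ΔVt / C = (310 − 480) / 48.0 = -3.542 cmH2O.
Original PIP = 480/48.0 + 7.0×0.9333 + 6 = 22.533 cmH2O; new PIP = 22.533 + (-3.542) = 18.991 cmH2O.

19.0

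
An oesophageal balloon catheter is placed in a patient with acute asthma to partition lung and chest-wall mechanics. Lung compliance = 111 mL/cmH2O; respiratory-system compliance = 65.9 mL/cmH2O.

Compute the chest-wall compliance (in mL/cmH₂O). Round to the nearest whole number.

162

1/Ccw = 1/Crs − 1/CL.
1/Ccw = 1/65.9 − 1/111 = 0.006165.
Ccw = 162.21 mL/cmH2O.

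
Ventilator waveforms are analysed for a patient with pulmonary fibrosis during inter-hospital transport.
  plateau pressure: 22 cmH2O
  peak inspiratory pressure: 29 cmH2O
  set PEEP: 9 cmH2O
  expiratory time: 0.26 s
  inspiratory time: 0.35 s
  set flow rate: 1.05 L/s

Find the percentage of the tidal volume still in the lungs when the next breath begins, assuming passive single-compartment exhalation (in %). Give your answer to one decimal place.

25.2

Vt = flow × Ti = 1.05 L/s × 0.35 s × 1000 mL/L = 367.5 mL.
R = (PIP − Pplat)/V̇ = (29 − 22) / 1.05 = 7.0/1.05 = 6.667 cmH2O·s/L.
C = Vt/(Pplat − PEEP) = 367.5 / (22 − 9) = 367.5/13.0 = 28.269 mL/cmH2O.
τ = R × C = 6.667 × 0.02827 L/cmH2O = 0.1885 s.
Fraction remaining at end-expiration = e^(−Te/τ) = e^(−0.26/0.1885) = 0.2518 → 25.18%.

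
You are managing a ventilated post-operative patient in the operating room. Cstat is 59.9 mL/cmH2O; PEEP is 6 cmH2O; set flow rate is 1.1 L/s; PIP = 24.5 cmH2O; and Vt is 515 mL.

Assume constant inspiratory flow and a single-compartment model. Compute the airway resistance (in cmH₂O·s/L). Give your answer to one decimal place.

Equation of motion (constant flow): PIP = Vt/C + R·V̇ + PEEP.
R·V̇ = PIP − Vt/C − PEEP = 24.5 − 515/59.9 − 6 = 24.5 − 8.598 − 6 = 9.902 cmH2O.
R = 9.902 / 1.1 = 9.002 cmH2O·s/L.

9.0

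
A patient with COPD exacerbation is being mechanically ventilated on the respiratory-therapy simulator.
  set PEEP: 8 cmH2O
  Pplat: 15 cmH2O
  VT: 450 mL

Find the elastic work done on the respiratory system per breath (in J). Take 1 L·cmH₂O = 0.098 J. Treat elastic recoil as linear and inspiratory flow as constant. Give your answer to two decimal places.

Elastic work ≈ ½ × (Pplat − PEEP) × Vt = 0.5 × (15 − 8) × 0.450 L = 0.5 × 7.0 × 0.450 = 1.575 L·cmH2O.
× 0.098 J/(L·cmH2O) → 0.1544 J.

0.15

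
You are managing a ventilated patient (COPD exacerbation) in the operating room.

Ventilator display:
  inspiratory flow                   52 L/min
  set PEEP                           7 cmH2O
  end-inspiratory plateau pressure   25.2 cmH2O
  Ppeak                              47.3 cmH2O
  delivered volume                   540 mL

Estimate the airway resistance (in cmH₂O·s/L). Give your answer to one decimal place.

25.5

Flow: 52 L/min ÷ 60 = 0.8667 L/s.
Raw = (PIP − Pplat) / flow = (47.3 − 25.2) / 0.8667 = 22.1 / 0.8667 = 25.499 cmH2O·s/L.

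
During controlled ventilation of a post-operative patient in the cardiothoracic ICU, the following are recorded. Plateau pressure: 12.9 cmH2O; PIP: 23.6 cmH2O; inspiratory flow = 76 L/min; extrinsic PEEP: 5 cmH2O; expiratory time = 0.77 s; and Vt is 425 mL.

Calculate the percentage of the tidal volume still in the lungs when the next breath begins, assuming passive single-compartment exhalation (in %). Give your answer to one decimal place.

Flow: 76 L/min ÷ 60 = 1.2667 L/s.
R = (PIP − Pplat)/V̇ = (23.6 − 12.9) / 1.2667 = 10.7/1.2667 = 8.447 cmH2O·s/L.
C = Vt/(Pplat − PEEP) = 425.0 / (12.9 − 5) = 425.0/7.9 = 53.797 mL/cmH2O.
τ = R × C = 8.447 × 0.0538 L/cmH2O = 0.4544 s.
Fraction remaining at end-expiration = e^(−Te/τ) = e^(−0.77/0.4544) = 0.1837 → 18.37%.

18.4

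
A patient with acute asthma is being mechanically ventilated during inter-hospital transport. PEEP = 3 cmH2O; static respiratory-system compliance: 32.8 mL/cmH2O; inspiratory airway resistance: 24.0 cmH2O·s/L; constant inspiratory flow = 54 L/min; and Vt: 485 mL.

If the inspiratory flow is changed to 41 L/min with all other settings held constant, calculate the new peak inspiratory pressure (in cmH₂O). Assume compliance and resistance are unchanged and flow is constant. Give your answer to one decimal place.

34.2

Flow: 54 L/min ÷ 60 = 0.9 L/s.
New flow: 41 L/min ÷ 60 = 0.6833 L/s.
PIP = Vt/C + R·V̇ + PEEP (constant-flow equation of motion).
Only the resistive term changes: ΔPIP = R × ΔV̇ = 24.0 × (0.6833 − 0.9) = 24.0 × -0.2167 = -5.201 cmH2O.
Original PIP = 485/32.8 + 24.0×0.9 + 3 = 39.387 cmH2O; new PIP = 39.387 + (-5.201) = 34.186 cmH2O.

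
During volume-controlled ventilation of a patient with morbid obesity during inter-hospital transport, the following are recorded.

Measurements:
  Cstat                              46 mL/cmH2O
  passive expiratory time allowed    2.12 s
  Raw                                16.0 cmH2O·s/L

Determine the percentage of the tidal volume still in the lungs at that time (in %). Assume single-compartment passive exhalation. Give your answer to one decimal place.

5.6

τ = R × C = 16.0 × 46 mL/cmH2O = 16.0 × 0.046 L/cmH2O = 0.736 s.
Passive exhalation: V(t)/V₀ = e^(−t/τ) = e^(−2.12/0.736) = 0.05611.
Fraction remaining = 0.05611 → 5.611%.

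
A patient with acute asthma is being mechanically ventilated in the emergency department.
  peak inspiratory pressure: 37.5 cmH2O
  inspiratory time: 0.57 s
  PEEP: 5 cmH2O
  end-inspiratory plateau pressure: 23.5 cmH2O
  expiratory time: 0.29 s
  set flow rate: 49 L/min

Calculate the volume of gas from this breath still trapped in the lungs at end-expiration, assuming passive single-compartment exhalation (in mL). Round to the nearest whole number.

Flow: 49 L/min ÷ 60 = 0.8167 L/s.
Vt = flow × Ti = 0.8167 L/s × 0.57 s × 1000 mL/L = 465.52 mL.
R = (PIP − Pplat)/V̇ = (37.5 − 23.5) / 0.8167 = 14.0/0.8167 = 17.142 cmH2O·s/L.
C = Vt/(Pplat − PEEP) = 465.52 / (23.5 − 5) = 465.52/18.5 = 25.163 mL/cmH2O.
τ = R × C = 17.142 × 0.02516 L/cmH2O = 0.4313 s.
Fraction remaining = e^(−Te/τ) = e^(−0.29/0.4313) = 0.5105.
Trapped volume = 465.52 × 0.5105 = 237.65 mL.

238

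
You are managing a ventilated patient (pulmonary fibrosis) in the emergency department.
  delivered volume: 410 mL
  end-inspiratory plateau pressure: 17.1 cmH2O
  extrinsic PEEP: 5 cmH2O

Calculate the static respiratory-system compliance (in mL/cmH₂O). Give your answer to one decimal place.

33.9

Cstat = Vt / (Pplat − PEEP) = 410 / (17.1 − 5) = 410 / 12.1 = 33.884 mL/cmH2O.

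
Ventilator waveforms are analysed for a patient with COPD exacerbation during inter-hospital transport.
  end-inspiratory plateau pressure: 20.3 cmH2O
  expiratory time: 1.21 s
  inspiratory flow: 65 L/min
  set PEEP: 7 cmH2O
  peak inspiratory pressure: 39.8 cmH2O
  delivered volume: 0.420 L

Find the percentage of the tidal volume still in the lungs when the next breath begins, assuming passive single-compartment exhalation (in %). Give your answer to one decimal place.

11.9

Flow: 65 L/min ÷ 60 = 1.0833 L/s.
R = (PIP − Pplat)/V̇ = (39.8 − 20.3) / 1.0833 = 19.5/1.0833 = 18.001 cmH2O·s/L.
C = Vt/(Pplat − PEEP) = 420.0 / (20.3 − 7) = 420.0/13.3 = 31.579 mL/cmH2O.
τ = R × C = 18.001 × 0.03158 L/cmH2O = 0.5685 s.
Fraction remaining at end-expiration = e^(−Te/τ) = e^(−1.21/0.5685) = 0.119 → 11.9%.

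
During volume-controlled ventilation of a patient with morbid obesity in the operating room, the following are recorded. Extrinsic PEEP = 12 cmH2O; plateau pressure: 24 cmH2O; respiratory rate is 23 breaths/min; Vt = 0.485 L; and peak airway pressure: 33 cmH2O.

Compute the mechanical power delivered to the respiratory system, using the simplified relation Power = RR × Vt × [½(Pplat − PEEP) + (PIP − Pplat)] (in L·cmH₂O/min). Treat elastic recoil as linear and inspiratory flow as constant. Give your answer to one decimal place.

167.3

Per-breath work = Vt × [½(Pplat−PEEP) + (PIP−Pplat)] = 0.485 × [0.5×12.0 + 9.0] = 0.485 × 15.0 = 7.275 L·cmH2O.
Power = 23 × 7.275 = 167.33 L·cmH2O/min.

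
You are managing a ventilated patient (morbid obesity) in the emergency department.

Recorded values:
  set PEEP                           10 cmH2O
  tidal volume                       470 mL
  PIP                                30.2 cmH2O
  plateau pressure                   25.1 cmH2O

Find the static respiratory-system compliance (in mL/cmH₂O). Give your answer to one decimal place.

31.1

Cstat = Vt / (Pplat − PEEP) = 470 / (25.1 − 10) = 470 / 15.1 = 31.126 mL/cmH2O.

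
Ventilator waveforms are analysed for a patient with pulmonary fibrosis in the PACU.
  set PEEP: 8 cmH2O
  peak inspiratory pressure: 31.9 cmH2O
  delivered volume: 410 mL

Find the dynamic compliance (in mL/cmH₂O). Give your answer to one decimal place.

Dynamic compliance = Vt / (PIP − PEEP) = 410 / (31.9 − 8) = 410 / 23.9 = 17.155 mL/cmH2O.

17.2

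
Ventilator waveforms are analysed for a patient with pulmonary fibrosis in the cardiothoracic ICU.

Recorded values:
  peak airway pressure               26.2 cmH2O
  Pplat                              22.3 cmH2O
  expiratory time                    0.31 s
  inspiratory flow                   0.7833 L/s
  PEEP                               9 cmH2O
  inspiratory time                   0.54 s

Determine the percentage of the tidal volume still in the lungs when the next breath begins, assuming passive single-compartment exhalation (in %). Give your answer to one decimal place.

Vt = flow × Ti = 0.7833 L/s × 0.54 s × 1000 mL/L = 422.98 mL.
R = (PIP − Pplat)/V̇ = (26.2 − 22.3) / 0.7833 = 3.9/0.7833 = 4.979 cmH2O·s/L.
C = Vt/(Pplat − PEEP) = 422.98 / (22.3 − 9) = 422.98/13.3 = 31.803 mL/cmH2O.
τ = R × C = 4.979 × 0.0318 L/cmH2O = 0.1583 s.
Fraction remaining at end-expiration = e^(−Te/τ) = e^(−0.31/0.1583) = 0.1411 → 14.11%.

14.1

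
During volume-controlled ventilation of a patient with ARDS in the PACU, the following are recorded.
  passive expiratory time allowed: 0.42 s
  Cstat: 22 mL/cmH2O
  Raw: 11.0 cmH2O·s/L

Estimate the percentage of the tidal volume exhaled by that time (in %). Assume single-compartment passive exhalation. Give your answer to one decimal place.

82.4

τ = R × C = 11.0 × 22 mL/cmH2O = 11.0 × 0.022 L/cmH2O = 0.242 s.
Passive exhalation: V(t)/V₀ = e^(−t/τ) = e^(−0.42/0.242) = 0.1763.
Fraction exhaled = 1 − 0.1763 = 0.8237 → 82.37%.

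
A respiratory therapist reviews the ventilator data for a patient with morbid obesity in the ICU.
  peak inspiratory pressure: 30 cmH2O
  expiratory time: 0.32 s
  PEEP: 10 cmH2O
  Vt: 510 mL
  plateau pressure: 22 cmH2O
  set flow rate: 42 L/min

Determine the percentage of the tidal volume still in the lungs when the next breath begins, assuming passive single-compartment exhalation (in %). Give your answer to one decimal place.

Flow: 42 L/min ÷ 60 = 0.7 L/s.
R = (PIP − Pplat)/V̇ = (30 − 22) / 0.7 = 8.0/0.7 = 11.429 cmH2O·s/L.
C = Vt/(Pplat − PEEP) = 510.0 / (22 − 10) = 510.0/12.0 = 42.5 mL/cmH2O.
τ = R × C = 11.429 × 0.0425 L/cmH2O = 0.4857 s.
Fraction remaining at end-expiration = e^(−Te/τ) = e^(−0.32/0.4857) = 0.5174 → 51.74%.

51.7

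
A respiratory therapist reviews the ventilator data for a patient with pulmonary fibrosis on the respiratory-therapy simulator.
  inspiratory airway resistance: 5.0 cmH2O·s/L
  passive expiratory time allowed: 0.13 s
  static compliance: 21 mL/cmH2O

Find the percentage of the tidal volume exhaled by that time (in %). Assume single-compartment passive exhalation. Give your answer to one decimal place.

τ = R × C = 5.0 × 21 mL/cmH2O = 5.0 × 0.021 L/cmH2O = 0.105 s.
Passive exhalation: V(t)/V₀ = e^(−t/τ) = e^(−0.13/0.105) = 0.2899.
Fraction exhaled = 1 − 0.2899 = 0.7101 → 71.01%.

71.0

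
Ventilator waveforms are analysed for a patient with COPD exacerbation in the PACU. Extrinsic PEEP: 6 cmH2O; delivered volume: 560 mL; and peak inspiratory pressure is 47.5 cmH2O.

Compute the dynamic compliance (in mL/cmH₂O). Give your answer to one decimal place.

13.5

Dynamic compliance = Vt / (PIP − PEEP) = 560 / (47.5 − 6) = 560 / 41.5 = 13.494 mL/cmH2O.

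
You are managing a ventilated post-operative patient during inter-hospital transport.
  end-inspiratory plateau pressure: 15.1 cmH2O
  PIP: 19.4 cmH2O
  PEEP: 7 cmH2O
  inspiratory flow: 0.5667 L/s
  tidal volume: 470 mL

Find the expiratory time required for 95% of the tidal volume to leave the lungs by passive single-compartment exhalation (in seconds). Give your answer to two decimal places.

1.32

R = (PIP − Pplat)/V̇ = (19.4 − 15.1) / 0.5667 = 4.3/0.5667 = 7.588 cmH2O·s/L.
C = Vt/(Pplat − PEEP) = 470.0 / (15.1 − 7) = 470.0/8.1 = 58.025 mL/cmH2O.
τ = R × C = 7.588 × 0.05803 L/cmH2O = 0.4403 s.
t = −τ·ln(1 − 0.95) = −0.4403·ln(0.05) = 1.319 s.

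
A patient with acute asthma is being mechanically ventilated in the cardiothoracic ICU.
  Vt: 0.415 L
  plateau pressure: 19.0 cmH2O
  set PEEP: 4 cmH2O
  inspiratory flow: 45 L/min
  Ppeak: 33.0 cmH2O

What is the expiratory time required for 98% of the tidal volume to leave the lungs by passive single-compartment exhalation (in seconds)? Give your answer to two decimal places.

Flow: 45 L/min ÷ 60 = 0.75 L/s.
R = (PIP − Pplat)/V̇ = (33.0 − 19.0) / 0.75 = 14.0/0.75 = 18.667 cmH2O·s/L.
C = Vt/(Pplat − PEEP) = 415.0 / (19.0 − 4) = 415.0/15.0 = 27.667 mL/cmH2O.
τ = R × C = 18.667 × 0.02767 L/cmH2O = 0.5165 s.
t = −τ·ln(1 − 0.98) = −0.5165·ln(0.02) = 2.021 s.

2.02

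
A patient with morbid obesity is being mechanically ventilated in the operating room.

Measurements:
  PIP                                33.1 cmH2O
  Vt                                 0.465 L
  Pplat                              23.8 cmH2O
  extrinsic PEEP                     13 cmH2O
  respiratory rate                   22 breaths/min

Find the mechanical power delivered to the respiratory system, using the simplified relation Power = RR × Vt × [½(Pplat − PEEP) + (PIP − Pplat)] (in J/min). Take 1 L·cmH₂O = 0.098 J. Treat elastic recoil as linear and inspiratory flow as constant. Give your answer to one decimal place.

Per-breath work = Vt × [½(Pplat−PEEP) + (PIP−Pplat)] = 0.465 × [0.5×10.8 + 9.3] = 0.465 × 14.7 = 6.836 L·cmH2O.
Power = 22 × 6.836 = 150.39 L·cmH2O/min.
× 0.098 J/(L·cmH2O) → 14.738 J/min.

14.7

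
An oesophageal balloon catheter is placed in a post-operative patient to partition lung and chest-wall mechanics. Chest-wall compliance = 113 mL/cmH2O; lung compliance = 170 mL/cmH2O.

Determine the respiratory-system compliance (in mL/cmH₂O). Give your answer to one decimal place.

Lung and chest wall are elastances in series: 1/Crs = 1/CL + 1/Ccw.
1/Crs = 1/170 + 1/113 = 0.01473.
Crs = 67.889 mL/cmH2O.

67.9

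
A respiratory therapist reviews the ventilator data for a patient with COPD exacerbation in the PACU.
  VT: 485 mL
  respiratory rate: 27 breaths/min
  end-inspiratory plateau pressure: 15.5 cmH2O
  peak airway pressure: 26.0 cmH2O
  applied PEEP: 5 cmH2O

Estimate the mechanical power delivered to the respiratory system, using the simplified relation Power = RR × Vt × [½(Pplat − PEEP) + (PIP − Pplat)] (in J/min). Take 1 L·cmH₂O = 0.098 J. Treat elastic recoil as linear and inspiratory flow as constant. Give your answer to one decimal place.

20.2

Per-breath work = Vt × [½(Pplat−PEEP) + (PIP−Pplat)] = 0.485 × [0.5×10.5 + 10.5] = 0.485 × 15.75 = 7.639 L·cmH2O.
Power = 27 × 7.639 = 206.25 L·cmH2O/min.
× 0.098 J/(L·cmH2O) → 20.213 J/min.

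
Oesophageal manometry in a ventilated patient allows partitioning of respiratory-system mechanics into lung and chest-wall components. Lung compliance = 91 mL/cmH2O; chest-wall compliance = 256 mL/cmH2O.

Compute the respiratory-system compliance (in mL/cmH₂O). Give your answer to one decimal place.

67.1

Lung and chest wall are elastances in series: 1/Crs = 1/CL + 1/Ccw.
1/Crs = 1/91 + 1/256 = 0.0149.
Crs = 67.114 mL/cmH2O.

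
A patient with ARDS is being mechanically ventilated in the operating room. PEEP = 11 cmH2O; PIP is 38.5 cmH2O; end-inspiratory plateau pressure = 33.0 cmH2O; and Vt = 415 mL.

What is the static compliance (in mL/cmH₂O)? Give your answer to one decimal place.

Cstat = Vt / (Pplat − PEEP) = 415 / (33.0 − 11) = 415 / 22.0 = 18.864 mL/cmH2O.

18.9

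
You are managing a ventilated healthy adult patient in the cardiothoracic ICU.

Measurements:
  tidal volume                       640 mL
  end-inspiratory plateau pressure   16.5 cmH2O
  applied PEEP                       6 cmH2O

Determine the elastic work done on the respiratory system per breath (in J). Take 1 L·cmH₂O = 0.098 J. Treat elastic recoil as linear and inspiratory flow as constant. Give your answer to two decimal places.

0.33

Elastic work ≈ ½ × (Pplat − PEEP) × Vt = 0.5 × (16.5 − 6) × 0.640 L = 0.5 × 10.5 × 0.640 = 3.36 L·cmH2O.
× 0.098 J/(L·cmH2O) → 0.3293 J.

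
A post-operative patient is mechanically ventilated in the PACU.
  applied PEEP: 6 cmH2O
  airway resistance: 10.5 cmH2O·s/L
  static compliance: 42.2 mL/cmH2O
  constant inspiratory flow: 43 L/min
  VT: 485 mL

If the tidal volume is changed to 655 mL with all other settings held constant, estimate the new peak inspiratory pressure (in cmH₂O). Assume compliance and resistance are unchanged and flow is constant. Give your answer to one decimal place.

Flow: 43 L/min ÷ 60 = 0.7167 L/s.
PIP = Vt/C + R·V̇ + PEEP (constant-flow equation of motion).
Only the elastic term changes: ΔPIP = ΔVt / C = (655 − 485) / 42.2 = 4.028 cmH2O.
Original PIP = 485/42.2 + 10.5×0.7167 + 6 = 25.018 cmH2O; new PIP = 25.018 + (4.028) = 29.046 cmH2O.

29.0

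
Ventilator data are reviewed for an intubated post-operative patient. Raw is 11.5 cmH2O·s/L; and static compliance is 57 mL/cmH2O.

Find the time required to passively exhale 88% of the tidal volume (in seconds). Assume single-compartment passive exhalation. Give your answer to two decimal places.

1.39

τ = R × C = 11.5 × 57 mL/cmH2O = 11.5 × 0.057 L/cmH2O = 0.6555 s.
Exhaled fraction f = 1 − e^(−t/τ) → t = −τ·ln(1 − f) = −0.6555·ln(0.12) = 1.39 s.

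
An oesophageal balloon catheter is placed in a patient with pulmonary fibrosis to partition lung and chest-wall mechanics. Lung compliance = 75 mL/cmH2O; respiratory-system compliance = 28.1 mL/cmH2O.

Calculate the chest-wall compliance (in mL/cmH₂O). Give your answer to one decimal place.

44.9

1/Ccw = 1/Crs − 1/CL.
1/Ccw = 1/28.1 − 1/75 = 0.02225.
Ccw = 44.944 mL/cmH2O.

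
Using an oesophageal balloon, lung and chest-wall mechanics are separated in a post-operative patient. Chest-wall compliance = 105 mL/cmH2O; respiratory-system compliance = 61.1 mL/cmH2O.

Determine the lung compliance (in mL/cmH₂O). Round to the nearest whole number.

146

1/CL = 1/Crs − 1/Ccw.
1/CL = 1/61.1 − 1/105 = 0.006843.
CL = 146.13 mL/cmH2O.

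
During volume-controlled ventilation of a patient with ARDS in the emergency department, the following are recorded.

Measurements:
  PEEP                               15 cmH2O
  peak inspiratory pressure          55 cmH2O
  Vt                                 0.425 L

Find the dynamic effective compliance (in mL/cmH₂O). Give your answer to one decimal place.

Dynamic compliance = Vt / (PIP − PEEP) = 425 / (55 − 15) = 425 / 40.0 = 10.625 mL/cmH2O.

10.6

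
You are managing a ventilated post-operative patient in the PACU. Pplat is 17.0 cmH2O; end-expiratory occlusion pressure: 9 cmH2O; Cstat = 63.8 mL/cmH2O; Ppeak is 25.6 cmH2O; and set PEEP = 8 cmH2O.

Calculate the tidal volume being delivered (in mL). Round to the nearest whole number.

End-expiratory occlusion gives total PEEP = 9 cmH2O (intrinsic PEEP = 9 − 8 = 1). Use total PEEP for the elastic gradient.
Vt = Cstat × (Pplat − PEEPtotal) = 63.8 × (17.0 − 9) = 63.8 × 8.0 = 510.4 mL.

510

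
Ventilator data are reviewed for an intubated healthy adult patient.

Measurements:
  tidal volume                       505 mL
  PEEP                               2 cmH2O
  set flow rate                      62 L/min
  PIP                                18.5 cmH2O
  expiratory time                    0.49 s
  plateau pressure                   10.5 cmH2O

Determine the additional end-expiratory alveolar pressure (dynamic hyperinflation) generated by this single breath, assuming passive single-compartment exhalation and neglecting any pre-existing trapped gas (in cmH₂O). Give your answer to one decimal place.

2.9

Flow: 62 L/min ÷ 60 = 1.0333 L/s.
R = (PIP − Pplat)/V̇ = (18.5 − 10.5) / 1.0333 = 8.0/1.0333 = 7.742 cmH2O·s/L.
C = Vt/(Pplat − PEEP) = 505.0 / (10.5 − 2) = 505.0/8.5 = 59.412 mL/cmH2O.
τ = R × C = 7.742 × 0.05941 L/cmH2O = 0.46 s.
Fraction remaining = e^(−Te/τ) = e^(−0.49/0.46) = 0.3447; trapped volume = 505.0 × 0.3447 = 174.07 mL.
Additional alveolar pressure from trapping ≈ V_trapped / C = 174.07 / 59.412 = 2.93 cmH2O.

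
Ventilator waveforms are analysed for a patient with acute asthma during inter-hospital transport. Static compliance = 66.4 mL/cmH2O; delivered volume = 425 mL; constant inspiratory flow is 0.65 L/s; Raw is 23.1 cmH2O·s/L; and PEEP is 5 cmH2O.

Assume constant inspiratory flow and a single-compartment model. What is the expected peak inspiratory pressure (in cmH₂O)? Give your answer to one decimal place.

26.4

Equation of motion (constant flow): PIP = Vt/C + R·V̇ + PEEP.
PIP = 425/66.4 + 23.1×0.65 + 5 = 6.401 + 15.015 + 5 = 26.416 cmH2O.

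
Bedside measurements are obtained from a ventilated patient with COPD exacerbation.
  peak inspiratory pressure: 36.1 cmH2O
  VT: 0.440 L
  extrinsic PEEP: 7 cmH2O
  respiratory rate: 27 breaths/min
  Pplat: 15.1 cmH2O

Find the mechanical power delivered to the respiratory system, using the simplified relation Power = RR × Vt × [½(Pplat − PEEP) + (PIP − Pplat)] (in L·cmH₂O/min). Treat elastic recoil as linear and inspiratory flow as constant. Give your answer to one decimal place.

Per-breath work = Vt × [½(Pplat−PEEP) + (PIP−Pplat)] = 0.440 × [0.5×8.1 + 21.0] = 0.440 × 25.05 = 11.022 L·cmH2O.
Power = 27 × 11.022 = 297.59 L·cmH2O/min.

297.6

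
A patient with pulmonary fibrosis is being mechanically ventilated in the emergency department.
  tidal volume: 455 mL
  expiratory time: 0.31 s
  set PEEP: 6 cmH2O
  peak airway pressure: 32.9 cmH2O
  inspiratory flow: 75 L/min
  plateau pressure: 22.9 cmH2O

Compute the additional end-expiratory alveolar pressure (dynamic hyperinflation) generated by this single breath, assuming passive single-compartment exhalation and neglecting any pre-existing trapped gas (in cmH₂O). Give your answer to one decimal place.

Flow: 75 L/min ÷ 60 = 1.25 L/s.
R = (PIP − Pplat)/V̇ = (32.9 − 22.9) / 1.25 = 10.0/1.25 = 8.0 cmH2O·s/L.
C = Vt/(Pplat − PEEP) = 455.0 / (22.9 − 6) = 455.0/16.9 = 26.923 mL/cmH2O.
τ = R × C = 8.0 × 0.02692 L/cmH2O = 0.2154 s.
Fraction remaining = e^(−Te/τ) = e^(−0.31/0.2154) = 0.2371; trapped volume = 455.0 × 0.2371 = 107.88 mL.
Additional alveolar pressure from trapping ≈ V_trapped / C = 107.88 / 26.923 = 4.007 cmH2O.

4.0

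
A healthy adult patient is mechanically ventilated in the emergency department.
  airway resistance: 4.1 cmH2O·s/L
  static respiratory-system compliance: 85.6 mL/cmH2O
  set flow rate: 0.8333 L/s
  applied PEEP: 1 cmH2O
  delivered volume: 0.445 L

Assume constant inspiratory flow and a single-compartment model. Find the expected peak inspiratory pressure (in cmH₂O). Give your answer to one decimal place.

Equation of motion (constant flow): PIP = Vt/C + R·V̇ + PEEP.
PIP = 445/85.6 + 4.1×0.8333 + 1 = 5.199 + 3.417 + 1 = 9.616 cmH2O.

9.6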